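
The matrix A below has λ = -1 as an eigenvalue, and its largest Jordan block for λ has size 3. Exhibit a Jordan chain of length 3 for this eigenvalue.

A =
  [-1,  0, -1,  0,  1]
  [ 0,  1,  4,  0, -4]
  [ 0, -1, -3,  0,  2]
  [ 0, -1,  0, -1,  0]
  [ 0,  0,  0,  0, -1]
A Jordan chain for λ = -1 of length 3:
v_1 = (1, 0, 0, -2, 0)ᵀ
v_2 = (0, 2, -1, -1, 0)ᵀ
v_3 = (0, 1, 0, 0, 0)ᵀ

Let N = A − (-1)·I. We want v_3 with N^3 v_3 = 0 but N^2 v_3 ≠ 0; then v_{j-1} := N · v_j for j = 3, …, 2.

Pick v_3 = (0, 1, 0, 0, 0)ᵀ.
Then v_2 = N · v_3 = (0, 2, -1, -1, 0)ᵀ.
Then v_1 = N · v_2 = (1, 0, 0, -2, 0)ᵀ.

Sanity check: (A − (-1)·I) v_1 = (0, 0, 0, 0, 0)ᵀ = 0. ✓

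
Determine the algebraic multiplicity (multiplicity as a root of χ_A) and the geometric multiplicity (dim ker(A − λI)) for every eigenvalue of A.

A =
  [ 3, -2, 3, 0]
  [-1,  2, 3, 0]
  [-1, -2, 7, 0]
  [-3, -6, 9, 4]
λ = 4: alg = 4, geom = 3

Step 1 — factor the characteristic polynomial to read off the algebraic multiplicities:
  χ_A(x) = (x - 4)^4

Step 2 — compute geometric multiplicities via the rank-nullity identity g(λ) = n − rank(A − λI):
  rank(A − (4)·I) = 1, so dim ker(A − (4)·I) = n − 1 = 3

Summary:
  λ = 4: algebraic multiplicity = 4, geometric multiplicity = 3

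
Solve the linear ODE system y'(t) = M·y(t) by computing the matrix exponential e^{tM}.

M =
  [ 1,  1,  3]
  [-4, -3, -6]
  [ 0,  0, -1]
e^{tM} =
  [2*t*exp(-t) + exp(-t), t*exp(-t), 3*t*exp(-t)]
  [-4*t*exp(-t), -2*t*exp(-t) + exp(-t), -6*t*exp(-t)]
  [0, 0, exp(-t)]

Strategy: write M = P · J · P⁻¹ where J is a Jordan canonical form, so e^{tM} = P · e^{tJ} · P⁻¹, and e^{tJ} can be computed block-by-block.

M has Jordan form
J =
  [-1,  1,  0]
  [ 0, -1,  0]
  [ 0,  0, -1]
(up to reordering of blocks).

Per-block formulas:
  For a 1×1 block at λ = -1: exp(t · [-1]) = [e^(-1t)].
  For a 2×2 Jordan block J_2(-1): exp(t · J_2(-1)) = e^(-1t)·(I + t·N), where N is the 2×2 nilpotent shift.

After assembling e^{tJ} and conjugating by P, we get:

e^{tM} =
  [2*t*exp(-t) + exp(-t), t*exp(-t), 3*t*exp(-t)]
  [-4*t*exp(-t), -2*t*exp(-t) + exp(-t), -6*t*exp(-t)]
  [0, 0, exp(-t)]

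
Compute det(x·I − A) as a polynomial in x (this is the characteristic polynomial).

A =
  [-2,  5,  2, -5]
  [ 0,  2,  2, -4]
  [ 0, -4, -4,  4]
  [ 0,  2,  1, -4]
x^4 + 8*x^3 + 24*x^2 + 32*x + 16

Expanding det(x·I − A) (e.g. by cofactor expansion or by noting that A is similar to its Jordan form J, which has the same characteristic polynomial as A) gives
  χ_A(x) = x^4 + 8*x^3 + 24*x^2 + 32*x + 16
which factors as (x + 2)^4. The eigenvalues (with algebraic multiplicities) are λ = -2 with multiplicity 4.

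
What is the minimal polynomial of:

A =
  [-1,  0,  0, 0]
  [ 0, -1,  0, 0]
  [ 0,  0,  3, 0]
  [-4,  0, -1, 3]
x^3 - 5*x^2 + 3*x + 9

The characteristic polynomial is χ_A(x) = (x - 3)^2*(x + 1)^2, so the eigenvalues are known. The minimal polynomial is
  m_A(x) = Π_λ (x − λ)^{k_λ}
where k_λ is the size of the *largest* Jordan block for λ (equivalently, the smallest k with (A − λI)^k v = 0 for every generalised eigenvector v of λ).

  λ = -1: largest Jordan block has size 1, contributing (x + 1)
  λ = 3: largest Jordan block has size 2, contributing (x − 3)^2

So m_A(x) = (x - 3)^2*(x + 1) = x^3 - 5*x^2 + 3*x + 9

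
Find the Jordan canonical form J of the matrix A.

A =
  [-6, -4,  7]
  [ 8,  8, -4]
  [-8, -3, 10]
J_3(4)

The characteristic polynomial is
  det(x·I − A) = x^3 - 12*x^2 + 48*x - 64 = (x - 4)^3

Eigenvalues and multiplicities (the geometric multiplicity of λ is n − rank(A − λI), which equals the number of Jordan blocks for λ):
  λ = 4: algebraic multiplicity = 3, geometric multiplicity = 1

Determining the block sizes for each eigenvalue:
  λ = 4: one block (gm = 1), so the single block has size am = 3 → block sizes [3]

Assembling the blocks gives a Jordan form
J =
  [4, 1, 0]
  [0, 4, 1]
  [0, 0, 4]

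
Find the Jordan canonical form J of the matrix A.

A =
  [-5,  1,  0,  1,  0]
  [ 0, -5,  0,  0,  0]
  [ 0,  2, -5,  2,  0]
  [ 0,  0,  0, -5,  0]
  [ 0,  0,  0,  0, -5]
J_2(-5) ⊕ J_1(-5) ⊕ J_1(-5) ⊕ J_1(-5)

The characteristic polynomial is
  det(x·I − A) = x^5 + 25*x^4 + 250*x^3 + 1250*x^2 + 3125*x + 3125 = (x + 5)^5

Eigenvalues and multiplicities (the geometric multiplicity of λ is n − rank(A − λI), which equals the number of Jordan blocks for λ):
  λ = -5: algebraic multiplicity = 5, geometric multiplicity = 4

Determining the block sizes for each eigenvalue:
  λ = -5: 4 blocks summing to 5 forces exactly one block of size 2 and the rest size 1 → block sizes [2, 1, 1, 1]

Assembling the blocks gives a Jordan form
J =
  [-5,  1,  0,  0,  0]
  [ 0, -5,  0,  0,  0]
  [ 0,  0, -5,  0,  0]
  [ 0,  0,  0, -5,  0]
  [ 0,  0,  0,  0, -5]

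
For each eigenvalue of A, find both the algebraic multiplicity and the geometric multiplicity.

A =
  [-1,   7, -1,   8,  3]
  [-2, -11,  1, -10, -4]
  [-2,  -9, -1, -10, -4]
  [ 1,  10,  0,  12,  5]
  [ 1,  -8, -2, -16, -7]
λ = -2: alg = 4, geom = 2; λ = 0: alg = 1, geom = 1

Step 1 — factor the characteristic polynomial to read off the algebraic multiplicities:
  χ_A(x) = x*(x + 2)^4

Step 2 — compute geometric multiplicities via the rank-nullity identity g(λ) = n − rank(A − λI):
  rank(A − (-2)·I) = 3, so dim ker(A − (-2)·I) = n − 3 = 2
  rank(A − (0)·I) = 4, so dim ker(A − (0)·I) = n − 4 = 1

Summary:
  λ = -2: algebraic multiplicity = 4, geometric multiplicity = 2
  λ = 0: algebraic multiplicity = 1, geometric multiplicity = 1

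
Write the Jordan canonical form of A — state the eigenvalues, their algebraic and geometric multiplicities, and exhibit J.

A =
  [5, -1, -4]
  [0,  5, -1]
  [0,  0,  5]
J_3(5)

The characteristic polynomial is
  det(x·I − A) = x^3 - 15*x^2 + 75*x - 125 = (x - 5)^3

Eigenvalues and multiplicities (the geometric multiplicity of λ is n − rank(A − λI), which equals the number of Jordan blocks for λ):
  λ = 5: algebraic multiplicity = 3, geometric multiplicity = 1

Determining the block sizes for each eigenvalue:
  λ = 5: one block (gm = 1), so the single block has size am = 3 → block sizes [3]

Assembling the blocks gives a Jordan form
J =
  [5, 1, 0]
  [0, 5, 1]
  [0, 0, 5]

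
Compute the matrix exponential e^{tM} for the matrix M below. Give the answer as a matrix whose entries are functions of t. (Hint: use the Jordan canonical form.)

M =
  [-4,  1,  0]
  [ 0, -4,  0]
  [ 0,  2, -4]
e^{tM} =
  [exp(-4*t), t*exp(-4*t), 0]
  [0, exp(-4*t), 0]
  [0, 2*t*exp(-4*t), exp(-4*t)]

Strategy: write M = P · J · P⁻¹ where J is a Jordan canonical form, so e^{tM} = P · e^{tJ} · P⁻¹, and e^{tJ} can be computed block-by-block.

M has Jordan form
J =
  [-4,  1,  0]
  [ 0, -4,  0]
  [ 0,  0, -4]
(up to reordering of blocks).

Per-block formulas:
  For a 2×2 Jordan block J_2(-4): exp(t · J_2(-4)) = e^(-4t)·(I + t·N), where N is the 2×2 nilpotent shift.
  For a 1×1 block at λ = -4: exp(t · [-4]) = [e^(-4t)].

After assembling e^{tJ} and conjugating by P, we get:

e^{tM} =
  [exp(-4*t), t*exp(-4*t), 0]
  [0, exp(-4*t), 0]
  [0, 2*t*exp(-4*t), exp(-4*t)]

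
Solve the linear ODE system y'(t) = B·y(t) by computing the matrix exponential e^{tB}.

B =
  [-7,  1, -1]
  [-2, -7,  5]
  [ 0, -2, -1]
e^{tB} =
  [t^2*exp(-5*t) - 2*t*exp(-5*t) + exp(-5*t), -t^2*exp(-5*t) + t*exp(-5*t), 3*t^2*exp(-5*t)/2 - t*exp(-5*t)]
  [4*t^2*exp(-5*t) - 2*t*exp(-5*t), -4*t^2*exp(-5*t) - 2*t*exp(-5*t) + exp(-5*t), 6*t^2*exp(-5*t) + 5*t*exp(-5*t)]
  [2*t^2*exp(-5*t), -2*t^2*exp(-5*t) - 2*t*exp(-5*t), 3*t^2*exp(-5*t) + 4*t*exp(-5*t) + exp(-5*t)]

Strategy: write B = P · J · P⁻¹ where J is a Jordan canonical form, so e^{tB} = P · e^{tJ} · P⁻¹, and e^{tJ} can be computed block-by-block.

B has Jordan form
J =
  [-5,  1,  0]
  [ 0, -5,  1]
  [ 0,  0, -5]
(up to reordering of blocks).

Per-block formulas:
  For a 3×3 Jordan block J_3(-5): exp(t · J_3(-5)) = e^(-5t)·(I + t·N + (t^2/2)·N^2), where N is the 3×3 nilpotent shift.

After assembling e^{tJ} and conjugating by P, we get:

e^{tB} =
  [t^2*exp(-5*t) - 2*t*exp(-5*t) + exp(-5*t), -t^2*exp(-5*t) + t*exp(-5*t), 3*t^2*exp(-5*t)/2 - t*exp(-5*t)]
  [4*t^2*exp(-5*t) - 2*t*exp(-5*t), -4*t^2*exp(-5*t) - 2*t*exp(-5*t) + exp(-5*t), 6*t^2*exp(-5*t) + 5*t*exp(-5*t)]
  [2*t^2*exp(-5*t), -2*t^2*exp(-5*t) - 2*t*exp(-5*t), 3*t^2*exp(-5*t) + 4*t*exp(-5*t) + exp(-5*t)]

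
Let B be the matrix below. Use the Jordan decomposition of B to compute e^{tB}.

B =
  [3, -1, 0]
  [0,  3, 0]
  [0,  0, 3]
e^{tB} =
  [exp(3*t), -t*exp(3*t), 0]
  [0, exp(3*t), 0]
  [0, 0, exp(3*t)]

Strategy: write B = P · J · P⁻¹ where J is a Jordan canonical form, so e^{tB} = P · e^{tJ} · P⁻¹, and e^{tJ} can be computed block-by-block.

B has Jordan form
J =
  [3, 1, 0]
  [0, 3, 0]
  [0, 0, 3]
(up to reordering of blocks).

Per-block formulas:
  For a 2×2 Jordan block J_2(3): exp(t · J_2(3)) = e^(3t)·(I + t·N), where N is the 2×2 nilpotent shift.
  For a 1×1 block at λ = 3: exp(t · [3]) = [e^(3t)].

After assembling e^{tJ} and conjugating by P, we get:

e^{tB} =
  [exp(3*t), -t*exp(3*t), 0]
  [0, exp(3*t), 0]
  [0, 0, exp(3*t)]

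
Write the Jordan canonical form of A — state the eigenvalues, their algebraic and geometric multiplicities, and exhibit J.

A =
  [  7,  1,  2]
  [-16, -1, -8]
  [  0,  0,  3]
J_2(3) ⊕ J_1(3)

The characteristic polynomial is
  det(x·I − A) = x^3 - 9*x^2 + 27*x - 27 = (x - 3)^3

Eigenvalues and multiplicities (the geometric multiplicity of λ is n − rank(A − λI), which equals the number of Jordan blocks for λ):
  λ = 3: algebraic multiplicity = 3, geometric multiplicity = 2

Determining the block sizes for each eigenvalue:
  λ = 3: 2 blocks summing to 3 forces exactly one block of size 2 and the rest size 1 → block sizes [2, 1]

Assembling the blocks gives a Jordan form
J =
  [3, 1, 0]
  [0, 3, 0]
  [0, 0, 3]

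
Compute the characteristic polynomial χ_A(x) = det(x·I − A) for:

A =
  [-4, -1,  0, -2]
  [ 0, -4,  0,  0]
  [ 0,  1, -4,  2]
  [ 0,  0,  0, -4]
x^4 + 16*x^3 + 96*x^2 + 256*x + 256

Expanding det(x·I − A) (e.g. by cofactor expansion or by noting that A is similar to its Jordan form J, which has the same characteristic polynomial as A) gives
  χ_A(x) = x^4 + 16*x^3 + 96*x^2 + 256*x + 256
which factors as (x + 4)^4. The eigenvalues (with algebraic multiplicities) are λ = -4 with multiplicity 4.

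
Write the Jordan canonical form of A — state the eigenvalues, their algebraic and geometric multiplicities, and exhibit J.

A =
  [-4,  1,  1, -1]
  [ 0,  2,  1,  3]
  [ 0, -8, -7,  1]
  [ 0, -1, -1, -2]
J_3(-4) ⊕ J_1(1)

The characteristic polynomial is
  det(x·I − A) = x^4 + 11*x^3 + 36*x^2 + 16*x - 64 = (x - 1)*(x + 4)^3

Eigenvalues and multiplicities (the geometric multiplicity of λ is n − rank(A − λI), which equals the number of Jordan blocks for λ):
  λ = -4: algebraic multiplicity = 3, geometric multiplicity = 1
  λ = 1: algebraic multiplicity = 1, geometric multiplicity = 1

Determining the block sizes for each eigenvalue:
  λ = -4: one block (gm = 1), so the single block has size am = 3 → block sizes [3]
  λ = 1: one block (gm = 1), so the single block has size am = 1 → block sizes [1]

Assembling the blocks gives a Jordan form
J =
  [-4,  1,  0, 0]
  [ 0, -4,  1, 0]
  [ 0,  0, -4, 0]
  [ 0,  0,  0, 1]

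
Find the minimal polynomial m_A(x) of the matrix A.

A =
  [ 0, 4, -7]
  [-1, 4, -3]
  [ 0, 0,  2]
x^3 - 6*x^2 + 12*x - 8

The characteristic polynomial is χ_A(x) = (x - 2)^3, so the eigenvalues are known. The minimal polynomial is
  m_A(x) = Π_λ (x − λ)^{k_λ}
where k_λ is the size of the *largest* Jordan block for λ (equivalently, the smallest k with (A − λI)^k v = 0 for every generalised eigenvector v of λ).

  λ = 2: largest Jordan block has size 3, contributing (x − 2)^3

So m_A(x) = (x - 2)^3 = x^3 - 6*x^2 + 12*x - 8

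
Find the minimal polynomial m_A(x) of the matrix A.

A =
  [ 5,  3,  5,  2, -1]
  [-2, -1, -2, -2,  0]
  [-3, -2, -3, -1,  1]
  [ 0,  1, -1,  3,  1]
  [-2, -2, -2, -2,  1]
x^3 - 3*x^2 + 3*x - 1

The characteristic polynomial is χ_A(x) = (x - 1)^5, so the eigenvalues are known. The minimal polynomial is
  m_A(x) = Π_λ (x − λ)^{k_λ}
where k_λ is the size of the *largest* Jordan block for λ (equivalently, the smallest k with (A − λI)^k v = 0 for every generalised eigenvector v of λ).

  λ = 1: largest Jordan block has size 3, contributing (x − 1)^3

So m_A(x) = (x - 1)^3 = x^3 - 3*x^2 + 3*x - 1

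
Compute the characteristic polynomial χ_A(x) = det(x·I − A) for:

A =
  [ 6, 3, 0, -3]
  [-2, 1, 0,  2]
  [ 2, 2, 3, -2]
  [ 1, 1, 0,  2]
x^4 - 12*x^3 + 54*x^2 - 108*x + 81

Expanding det(x·I − A) (e.g. by cofactor expansion or by noting that A is similar to its Jordan form J, which has the same characteristic polynomial as A) gives
  χ_A(x) = x^4 - 12*x^3 + 54*x^2 - 108*x + 81
which factors as (x - 3)^4. The eigenvalues (with algebraic multiplicities) are λ = 3 with multiplicity 4.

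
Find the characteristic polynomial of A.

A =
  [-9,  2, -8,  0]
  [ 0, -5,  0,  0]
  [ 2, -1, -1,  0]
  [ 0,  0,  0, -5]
x^4 + 20*x^3 + 150*x^2 + 500*x + 625

Expanding det(x·I − A) (e.g. by cofactor expansion or by noting that A is similar to its Jordan form J, which has the same characteristic polynomial as A) gives
  χ_A(x) = x^4 + 20*x^3 + 150*x^2 + 500*x + 625
which factors as (x + 5)^4. The eigenvalues (with algebraic multiplicities) are λ = -5 with multiplicity 4.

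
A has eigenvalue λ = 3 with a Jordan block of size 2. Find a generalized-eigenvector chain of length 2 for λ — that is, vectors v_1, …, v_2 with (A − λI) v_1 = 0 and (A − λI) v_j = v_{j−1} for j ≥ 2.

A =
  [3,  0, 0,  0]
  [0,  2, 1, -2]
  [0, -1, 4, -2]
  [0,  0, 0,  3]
A Jordan chain for λ = 3 of length 2:
v_1 = (0, -1, -1, 0)ᵀ
v_2 = (0, 1, 0, 0)ᵀ

Let N = A − (3)·I. We want v_2 with N^2 v_2 = 0 but N^1 v_2 ≠ 0; then v_{j-1} := N · v_j for j = 2, …, 2.

Pick v_2 = (0, 1, 0, 0)ᵀ.
Then v_1 = N · v_2 = (0, -1, -1, 0)ᵀ.

Sanity check: (A − (3)·I) v_1 = (0, 0, 0, 0)ᵀ = 0. ✓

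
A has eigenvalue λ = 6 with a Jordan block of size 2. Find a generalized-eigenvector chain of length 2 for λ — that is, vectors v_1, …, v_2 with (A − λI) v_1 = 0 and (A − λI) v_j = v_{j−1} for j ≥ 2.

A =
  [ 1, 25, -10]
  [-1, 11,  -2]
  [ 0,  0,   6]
A Jordan chain for λ = 6 of length 2:
v_1 = (-5, -1, 0)ᵀ
v_2 = (1, 0, 0)ᵀ

Let N = A − (6)·I. We want v_2 with N^2 v_2 = 0 but N^1 v_2 ≠ 0; then v_{j-1} := N · v_j for j = 2, …, 2.

Pick v_2 = (1, 0, 0)ᵀ.
Then v_1 = N · v_2 = (-5, -1, 0)ᵀ.

Sanity check: (A − (6)·I) v_1 = (0, 0, 0)ᵀ = 0. ✓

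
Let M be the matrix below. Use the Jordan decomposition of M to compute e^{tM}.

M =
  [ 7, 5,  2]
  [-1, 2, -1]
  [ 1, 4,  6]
e^{tM} =
  [t^2*exp(5*t)/2 + 2*t*exp(5*t) + exp(5*t), 3*t^2*exp(5*t)/2 + 5*t*exp(5*t), t^2*exp(5*t)/2 + 2*t*exp(5*t)]
  [-t*exp(5*t), -3*t*exp(5*t) + exp(5*t), -t*exp(5*t)]
  [-t^2*exp(5*t)/2 + t*exp(5*t), -3*t^2*exp(5*t)/2 + 4*t*exp(5*t), -t^2*exp(5*t)/2 + t*exp(5*t) + exp(5*t)]

Strategy: write M = P · J · P⁻¹ where J is a Jordan canonical form, so e^{tM} = P · e^{tJ} · P⁻¹, and e^{tJ} can be computed block-by-block.

M has Jordan form
J =
  [5, 1, 0]
  [0, 5, 1]
  [0, 0, 5]
(up to reordering of blocks).

Per-block formulas:
  For a 3×3 Jordan block J_3(5): exp(t · J_3(5)) = e^(5t)·(I + t·N + (t^2/2)·N^2), where N is the 3×3 nilpotent shift.

After assembling e^{tJ} and conjugating by P, we get:

e^{tM} =
  [t^2*exp(5*t)/2 + 2*t*exp(5*t) + exp(5*t), 3*t^2*exp(5*t)/2 + 5*t*exp(5*t), t^2*exp(5*t)/2 + 2*t*exp(5*t)]
  [-t*exp(5*t), -3*t*exp(5*t) + exp(5*t), -t*exp(5*t)]
  [-t^2*exp(5*t)/2 + t*exp(5*t), -3*t^2*exp(5*t)/2 + 4*t*exp(5*t), -t^2*exp(5*t)/2 + t*exp(5*t) + exp(5*t)]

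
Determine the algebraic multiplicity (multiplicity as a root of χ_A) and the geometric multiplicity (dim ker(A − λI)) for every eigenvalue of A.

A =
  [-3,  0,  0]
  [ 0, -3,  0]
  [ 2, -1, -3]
λ = -3: alg = 3, geom = 2

Step 1 — factor the characteristic polynomial to read off the algebraic multiplicities:
  χ_A(x) = (x + 3)^3

Step 2 — compute geometric multiplicities via the rank-nullity identity g(λ) = n − rank(A − λI):
  rank(A − (-3)·I) = 1, so dim ker(A − (-3)·I) = n − 1 = 2

Summary:
  λ = -3: algebraic multiplicity = 3, geometric multiplicity = 2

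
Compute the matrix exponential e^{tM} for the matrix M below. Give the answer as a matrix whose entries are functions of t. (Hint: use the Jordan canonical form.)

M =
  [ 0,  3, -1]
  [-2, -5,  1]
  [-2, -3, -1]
e^{tM} =
  [2*t*exp(-2*t) + exp(-2*t), 3*t*exp(-2*t), -t*exp(-2*t)]
  [-2*t*exp(-2*t), -3*t*exp(-2*t) + exp(-2*t), t*exp(-2*t)]
  [-2*t*exp(-2*t), -3*t*exp(-2*t), t*exp(-2*t) + exp(-2*t)]

Strategy: write M = P · J · P⁻¹ where J is a Jordan canonical form, so e^{tM} = P · e^{tJ} · P⁻¹, and e^{tJ} can be computed block-by-block.

M has Jordan form
J =
  [-2,  1,  0]
  [ 0, -2,  0]
  [ 0,  0, -2]
(up to reordering of blocks).

Per-block formulas:
  For a 2×2 Jordan block J_2(-2): exp(t · J_2(-2)) = e^(-2t)·(I + t·N), where N is the 2×2 nilpotent shift.
  For a 1×1 block at λ = -2: exp(t · [-2]) = [e^(-2t)].

After assembling e^{tJ} and conjugating by P, we get:

e^{tM} =
  [2*t*exp(-2*t) + exp(-2*t), 3*t*exp(-2*t), -t*exp(-2*t)]
  [-2*t*exp(-2*t), -3*t*exp(-2*t) + exp(-2*t), t*exp(-2*t)]
  [-2*t*exp(-2*t), -3*t*exp(-2*t), t*exp(-2*t) + exp(-2*t)]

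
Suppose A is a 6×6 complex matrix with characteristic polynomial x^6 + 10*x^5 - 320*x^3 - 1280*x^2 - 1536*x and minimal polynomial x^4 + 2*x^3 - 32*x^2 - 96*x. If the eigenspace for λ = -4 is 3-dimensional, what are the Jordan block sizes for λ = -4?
Block sizes for λ = -4: [2, 1, 1]

Step 1 — from the characteristic polynomial, algebraic multiplicity of λ = -4 is 4. From dim ker(A − (-4)·I) = 3, there are exactly 3 Jordan blocks for λ = -4.
Step 2 — from the minimal polynomial, the factor (x + 4)^2 tells us the largest block for λ = -4 has size 2.
Step 3 — with total size 4, 3 blocks, and largest block 2, the block sizes (in nonincreasing order) are [2, 1, 1].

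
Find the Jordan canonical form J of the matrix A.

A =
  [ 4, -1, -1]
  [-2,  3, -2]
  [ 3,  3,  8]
J_2(5) ⊕ J_1(5)

The characteristic polynomial is
  det(x·I − A) = x^3 - 15*x^2 + 75*x - 125 = (x - 5)^3

Eigenvalues and multiplicities (the geometric multiplicity of λ is n − rank(A − λI), which equals the number of Jordan blocks for λ):
  λ = 5: algebraic multiplicity = 3, geometric multiplicity = 2

Determining the block sizes for each eigenvalue:
  λ = 5: 2 blocks summing to 3 forces exactly one block of size 2 and the rest size 1 → block sizes [2, 1]

Assembling the blocks gives a Jordan form
J =
  [5, 1, 0]
  [0, 5, 0]
  [0, 0, 5]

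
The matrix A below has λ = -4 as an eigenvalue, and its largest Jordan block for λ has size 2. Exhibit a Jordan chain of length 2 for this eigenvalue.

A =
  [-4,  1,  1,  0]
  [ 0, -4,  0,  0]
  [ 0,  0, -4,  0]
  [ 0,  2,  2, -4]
A Jordan chain for λ = -4 of length 2:
v_1 = (1, 0, 0, 2)ᵀ
v_2 = (0, 1, 0, 0)ᵀ

Let N = A − (-4)·I. We want v_2 with N^2 v_2 = 0 but N^1 v_2 ≠ 0; then v_{j-1} := N · v_j for j = 2, …, 2.

Pick v_2 = (0, 1, 0, 0)ᵀ.
Then v_1 = N · v_2 = (1, 0, 0, 2)ᵀ.

Sanity check: (A − (-4)·I) v_1 = (0, 0, 0, 0)ᵀ = 0. ✓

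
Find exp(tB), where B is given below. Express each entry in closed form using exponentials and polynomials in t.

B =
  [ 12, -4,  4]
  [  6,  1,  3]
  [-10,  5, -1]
e^{tB} =
  [8*t*exp(4*t) + exp(4*t), -4*t*exp(4*t), 4*t*exp(4*t)]
  [6*t*exp(4*t), -3*t*exp(4*t) + exp(4*t), 3*t*exp(4*t)]
  [-10*t*exp(4*t), 5*t*exp(4*t), -5*t*exp(4*t) + exp(4*t)]

Strategy: write B = P · J · P⁻¹ where J is a Jordan canonical form, so e^{tB} = P · e^{tJ} · P⁻¹, and e^{tJ} can be computed block-by-block.

B has Jordan form
J =
  [4, 1, 0]
  [0, 4, 0]
  [0, 0, 4]
(up to reordering of blocks).

Per-block formulas:
  For a 1×1 block at λ = 4: exp(t · [4]) = [e^(4t)].
  For a 2×2 Jordan block J_2(4): exp(t · J_2(4)) = e^(4t)·(I + t·N), where N is the 2×2 nilpotent shift.

After assembling e^{tJ} and conjugating by P, we get:

e^{tB} =
  [8*t*exp(4*t) + exp(4*t), -4*t*exp(4*t), 4*t*exp(4*t)]
  [6*t*exp(4*t), -3*t*exp(4*t) + exp(4*t), 3*t*exp(4*t)]
  [-10*t*exp(4*t), 5*t*exp(4*t), -5*t*exp(4*t) + exp(4*t)]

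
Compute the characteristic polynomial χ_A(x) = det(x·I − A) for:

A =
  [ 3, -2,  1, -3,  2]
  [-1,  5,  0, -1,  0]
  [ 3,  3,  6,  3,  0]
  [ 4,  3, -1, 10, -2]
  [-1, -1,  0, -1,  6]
x^5 - 30*x^4 + 360*x^3 - 2160*x^2 + 6480*x - 7776

Expanding det(x·I − A) (e.g. by cofactor expansion or by noting that A is similar to its Jordan form J, which has the same characteristic polynomial as A) gives
  χ_A(x) = x^5 - 30*x^4 + 360*x^3 - 2160*x^2 + 6480*x - 7776
which factors as (x - 6)^5. The eigenvalues (with algebraic multiplicities) are λ = 6 with multiplicity 5.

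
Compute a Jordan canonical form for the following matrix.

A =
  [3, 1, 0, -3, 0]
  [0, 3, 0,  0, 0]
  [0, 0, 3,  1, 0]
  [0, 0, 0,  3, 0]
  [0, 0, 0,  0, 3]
J_2(3) ⊕ J_2(3) ⊕ J_1(3)

The characteristic polynomial is
  det(x·I − A) = x^5 - 15*x^4 + 90*x^3 - 270*x^2 + 405*x - 243 = (x - 3)^5

Eigenvalues and multiplicities (the geometric multiplicity of λ is n − rank(A − λI), which equals the number of Jordan blocks for λ):
  λ = 3: algebraic multiplicity = 5, geometric multiplicity = 3

Determining the block sizes for each eigenvalue:
  λ = 3: with am = 5 and gm = 3, the partition is not yet determined (e.g. several partitions of 5 into 3 parts exist). Let N = A − (3)·I. Computing rank(N^1) = 2, rank(N^2) = 0; the number of blocks of size ≥ j is rank(N^{j−1}) − rank(N^j), giving [3, 2]. So we have 2 block(s) of size 2, 1 block(s) of size 1 → block sizes [2, 2, 1]

Assembling the blocks gives a Jordan form
J =
  [3, 1, 0, 0, 0]
  [0, 3, 0, 0, 0]
  [0, 0, 3, 1, 0]
  [0, 0, 0, 3, 0]
  [0, 0, 0, 0, 3]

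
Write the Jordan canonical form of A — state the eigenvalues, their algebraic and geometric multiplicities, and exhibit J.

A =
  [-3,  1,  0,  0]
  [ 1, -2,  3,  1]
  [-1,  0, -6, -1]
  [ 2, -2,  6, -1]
J_3(-3) ⊕ J_1(-3)

The characteristic polynomial is
  det(x·I − A) = x^4 + 12*x^3 + 54*x^2 + 108*x + 81 = (x + 3)^4

Eigenvalues and multiplicities (the geometric multiplicity of λ is n − rank(A − λI), which equals the number of Jordan blocks for λ):
  λ = -3: algebraic multiplicity = 4, geometric multiplicity = 2

Determining the block sizes for each eigenvalue:
  λ = -3: with am = 4 and gm = 2, the partition is not yet determined (e.g. several partitions of 4 into 2 parts exist). Let N = A − (-3)·I. Computing rank(N^1) = 2, rank(N^2) = 1, rank(N^3) = 0; the number of blocks of size ≥ j is rank(N^{j−1}) − rank(N^j), giving [2, 1, 1]. So we have 1 block(s) of size 3, 1 block(s) of size 1 → block sizes [3, 1]

Assembling the blocks gives a Jordan form
J =
  [-3,  1,  0,  0]
  [ 0, -3,  1,  0]
  [ 0,  0, -3,  0]
  [ 0,  0,  0, -3]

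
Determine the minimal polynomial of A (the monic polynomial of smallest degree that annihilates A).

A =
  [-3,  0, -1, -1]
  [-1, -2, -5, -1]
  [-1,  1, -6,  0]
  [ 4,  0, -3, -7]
x^4 + 18*x^3 + 121*x^2 + 360*x + 400

The characteristic polynomial is χ_A(x) = (x + 4)^2*(x + 5)^2, so the eigenvalues are known. The minimal polynomial is
  m_A(x) = Π_λ (x − λ)^{k_λ}
where k_λ is the size of the *largest* Jordan block for λ (equivalently, the smallest k with (A − λI)^k v = 0 for every generalised eigenvector v of λ).

  λ = -5: largest Jordan block has size 2, contributing (x + 5)^2
  λ = -4: largest Jordan block has size 2, contributing (x + 4)^2

So m_A(x) = (x + 4)^2*(x + 5)^2 = x^4 + 18*x^3 + 121*x^2 + 360*x + 400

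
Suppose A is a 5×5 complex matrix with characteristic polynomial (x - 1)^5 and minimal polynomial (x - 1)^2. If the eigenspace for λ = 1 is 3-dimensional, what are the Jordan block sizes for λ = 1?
Block sizes for λ = 1: [2, 2, 1]

Step 1 — from the characteristic polynomial, algebraic multiplicity of λ = 1 is 5. From dim ker(A − (1)·I) = 3, there are exactly 3 Jordan blocks for λ = 1.
Step 2 — from the minimal polynomial, the factor (x − 1)^2 tells us the largest block for λ = 1 has size 2.
Step 3 — with total size 5, 3 blocks, and largest block 2, the block sizes (in nonincreasing order) are [2, 2, 1].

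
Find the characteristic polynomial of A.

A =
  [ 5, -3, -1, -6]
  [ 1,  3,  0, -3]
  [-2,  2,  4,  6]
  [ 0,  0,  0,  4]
x^4 - 16*x^3 + 96*x^2 - 256*x + 256

Expanding det(x·I − A) (e.g. by cofactor expansion or by noting that A is similar to its Jordan form J, which has the same characteristic polynomial as A) gives
  χ_A(x) = x^4 - 16*x^3 + 96*x^2 - 256*x + 256
which factors as (x - 4)^4. The eigenvalues (with algebraic multiplicities) are λ = 4 with multiplicity 4.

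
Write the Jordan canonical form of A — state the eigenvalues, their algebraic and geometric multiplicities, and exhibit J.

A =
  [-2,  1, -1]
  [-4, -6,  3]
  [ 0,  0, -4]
J_3(-4)

The characteristic polynomial is
  det(x·I − A) = x^3 + 12*x^2 + 48*x + 64 = (x + 4)^3

Eigenvalues and multiplicities (the geometric multiplicity of λ is n − rank(A − λI), which equals the number of Jordan blocks for λ):
  λ = -4: algebraic multiplicity = 3, geometric multiplicity = 1

Determining the block sizes for each eigenvalue:
  λ = -4: one block (gm = 1), so the single block has size am = 3 → block sizes [3]

Assembling the blocks gives a Jordan form
J =
  [-4,  1,  0]
  [ 0, -4,  1]
  [ 0,  0, -4]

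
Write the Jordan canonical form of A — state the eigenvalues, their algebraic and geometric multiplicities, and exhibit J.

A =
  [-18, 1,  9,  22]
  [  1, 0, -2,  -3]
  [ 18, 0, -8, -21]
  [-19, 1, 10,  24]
J_1(-5) ⊕ J_3(1)

The characteristic polynomial is
  det(x·I − A) = x^4 + 2*x^3 - 12*x^2 + 14*x - 5 = (x - 1)^3*(x + 5)

Eigenvalues and multiplicities (the geometric multiplicity of λ is n − rank(A − λI), which equals the number of Jordan blocks for λ):
  λ = -5: algebraic multiplicity = 1, geometric multiplicity = 1
  λ = 1: algebraic multiplicity = 3, geometric multiplicity = 1

Determining the block sizes for each eigenvalue:
  λ = -5: one block (gm = 1), so the single block has size am = 1 → block sizes [1]
  λ = 1: one block (gm = 1), so the single block has size am = 3 → block sizes [3]

Assembling the blocks gives a Jordan form
J =
  [-5, 0, 0, 0]
  [ 0, 1, 1, 0]
  [ 0, 0, 1, 1]
  [ 0, 0, 0, 1]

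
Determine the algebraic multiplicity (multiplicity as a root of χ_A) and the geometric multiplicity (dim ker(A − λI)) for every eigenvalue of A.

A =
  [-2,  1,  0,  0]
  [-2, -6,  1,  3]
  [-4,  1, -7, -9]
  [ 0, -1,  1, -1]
λ = -4: alg = 4, geom = 2

Step 1 — factor the characteristic polynomial to read off the algebraic multiplicities:
  χ_A(x) = (x + 4)^4

Step 2 — compute geometric multiplicities via the rank-nullity identity g(λ) = n − rank(A − λI):
  rank(A − (-4)·I) = 2, so dim ker(A − (-4)·I) = n − 2 = 2

Summary:
  λ = -4: algebraic multiplicity = 4, geometric multiplicity = 2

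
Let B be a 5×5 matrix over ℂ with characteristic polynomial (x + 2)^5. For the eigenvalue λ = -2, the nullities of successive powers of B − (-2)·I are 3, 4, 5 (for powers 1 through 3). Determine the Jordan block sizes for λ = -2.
Block sizes for λ = -2: [3, 1, 1]

From the dimensions of kernels of powers, the number of Jordan blocks of size at least j is d_j − d_{j−1} where d_j = dim ker(N^j) (with d_0 = 0). Computing the differences gives [3, 1, 1].
The number of blocks of size exactly k is (#blocks of size ≥ k) − (#blocks of size ≥ k + 1), so the partition is: 2 block(s) of size 1, 1 block(s) of size 3.
In nonincreasing order the block sizes are [3, 1, 1].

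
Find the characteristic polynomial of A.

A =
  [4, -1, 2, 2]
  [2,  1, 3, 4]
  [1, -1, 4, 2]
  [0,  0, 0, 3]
x^4 - 12*x^3 + 54*x^2 - 108*x + 81

Expanding det(x·I − A) (e.g. by cofactor expansion or by noting that A is similar to its Jordan form J, which has the same characteristic polynomial as A) gives
  χ_A(x) = x^4 - 12*x^3 + 54*x^2 - 108*x + 81
which factors as (x - 3)^4. The eigenvalues (with algebraic multiplicities) are λ = 3 with multiplicity 4.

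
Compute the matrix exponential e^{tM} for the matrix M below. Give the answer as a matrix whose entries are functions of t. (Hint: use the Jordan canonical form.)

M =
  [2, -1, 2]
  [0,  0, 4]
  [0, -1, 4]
e^{tM} =
  [exp(2*t), -t*exp(2*t), 2*t*exp(2*t)]
  [0, -2*t*exp(2*t) + exp(2*t), 4*t*exp(2*t)]
  [0, -t*exp(2*t), 2*t*exp(2*t) + exp(2*t)]

Strategy: write M = P · J · P⁻¹ where J is a Jordan canonical form, so e^{tM} = P · e^{tJ} · P⁻¹, and e^{tJ} can be computed block-by-block.

M has Jordan form
J =
  [2, 1, 0]
  [0, 2, 0]
  [0, 0, 2]
(up to reordering of blocks).

Per-block formulas:
  For a 1×1 block at λ = 2: exp(t · [2]) = [e^(2t)].
  For a 2×2 Jordan block J_2(2): exp(t · J_2(2)) = e^(2t)·(I + t·N), where N is the 2×2 nilpotent shift.

After assembling e^{tJ} and conjugating by P, we get:

e^{tM} =
  [exp(2*t), -t*exp(2*t), 2*t*exp(2*t)]
  [0, -2*t*exp(2*t) + exp(2*t), 4*t*exp(2*t)]
  [0, -t*exp(2*t), 2*t*exp(2*t) + exp(2*t)]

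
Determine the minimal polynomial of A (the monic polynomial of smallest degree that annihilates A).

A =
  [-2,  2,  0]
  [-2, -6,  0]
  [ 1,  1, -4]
x^2 + 8*x + 16

The characteristic polynomial is χ_A(x) = (x + 4)^3, so the eigenvalues are known. The minimal polynomial is
  m_A(x) = Π_λ (x − λ)^{k_λ}
where k_λ is the size of the *largest* Jordan block for λ (equivalently, the smallest k with (A − λI)^k v = 0 for every generalised eigenvector v of λ).

  λ = -4: largest Jordan block has size 2, contributing (x + 4)^2

So m_A(x) = (x + 4)^2 = x^2 + 8*x + 16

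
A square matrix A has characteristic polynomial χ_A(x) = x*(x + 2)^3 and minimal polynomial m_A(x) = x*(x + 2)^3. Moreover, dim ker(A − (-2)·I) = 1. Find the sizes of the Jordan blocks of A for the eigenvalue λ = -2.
Block sizes for λ = -2: [3]

Step 1 — from the characteristic polynomial, algebraic multiplicity of λ = -2 is 3. From dim ker(A − (-2)·I) = 1, there are exactly 1 Jordan blocks for λ = -2.
Step 2 — from the minimal polynomial, the factor (x + 2)^3 tells us the largest block for λ = -2 has size 3.
Step 3 — with total size 3, 1 blocks, and largest block 3, the block sizes (in nonincreasing order) are [3].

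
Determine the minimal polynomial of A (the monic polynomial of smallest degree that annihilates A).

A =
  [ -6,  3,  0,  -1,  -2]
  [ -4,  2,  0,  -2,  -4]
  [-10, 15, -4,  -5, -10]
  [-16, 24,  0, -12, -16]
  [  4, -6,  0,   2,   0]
x^2 + 8*x + 16

The characteristic polynomial is χ_A(x) = (x + 4)^5, so the eigenvalues are known. The minimal polynomial is
  m_A(x) = Π_λ (x − λ)^{k_λ}
where k_λ is the size of the *largest* Jordan block for λ (equivalently, the smallest k with (A − λI)^k v = 0 for every generalised eigenvector v of λ).

  λ = -4: largest Jordan block has size 2, contributing (x + 4)^2

So m_A(x) = (x + 4)^2 = x^2 + 8*x + 16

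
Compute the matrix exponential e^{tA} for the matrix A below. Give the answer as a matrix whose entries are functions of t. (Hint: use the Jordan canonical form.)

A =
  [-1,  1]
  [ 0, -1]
e^{tA} =
  [exp(-t), t*exp(-t)]
  [0, exp(-t)]

Strategy: write A = P · J · P⁻¹ where J is a Jordan canonical form, so e^{tA} = P · e^{tJ} · P⁻¹, and e^{tJ} can be computed block-by-block.

A has Jordan form
J =
  [-1,  1]
  [ 0, -1]
(up to reordering of blocks).

Per-block formulas:
  For a 2×2 Jordan block J_2(-1): exp(t · J_2(-1)) = e^(-1t)·(I + t·N), where N is the 2×2 nilpotent shift.

After assembling e^{tJ} and conjugating by P, we get:

e^{tA} =
  [exp(-t), t*exp(-t)]
  [0, exp(-t)]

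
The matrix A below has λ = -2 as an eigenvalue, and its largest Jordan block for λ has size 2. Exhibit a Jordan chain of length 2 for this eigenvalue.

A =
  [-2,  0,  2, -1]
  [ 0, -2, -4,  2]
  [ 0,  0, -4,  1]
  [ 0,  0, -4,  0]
A Jordan chain for λ = -2 of length 2:
v_1 = (2, -4, -2, -4)ᵀ
v_2 = (0, 0, 1, 0)ᵀ

Let N = A − (-2)·I. We want v_2 with N^2 v_2 = 0 but N^1 v_2 ≠ 0; then v_{j-1} := N · v_j for j = 2, …, 2.

Pick v_2 = (0, 0, 1, 0)ᵀ.
Then v_1 = N · v_2 = (2, -4, -2, -4)ᵀ.

Sanity check: (A − (-2)·I) v_1 = (0, 0, 0, 0)ᵀ = 0. ✓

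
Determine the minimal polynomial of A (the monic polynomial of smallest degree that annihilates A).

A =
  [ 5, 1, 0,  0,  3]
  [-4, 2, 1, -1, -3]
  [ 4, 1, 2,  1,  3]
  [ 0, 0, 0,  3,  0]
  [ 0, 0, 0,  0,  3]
x^3 - 9*x^2 + 27*x - 27

The characteristic polynomial is χ_A(x) = (x - 3)^5, so the eigenvalues are known. The minimal polynomial is
  m_A(x) = Π_λ (x − λ)^{k_λ}
where k_λ is the size of the *largest* Jordan block for λ (equivalently, the smallest k with (A − λI)^k v = 0 for every generalised eigenvector v of λ).

  λ = 3: largest Jordan block has size 3, contributing (x − 3)^3

So m_A(x) = (x - 3)^3 = x^3 - 9*x^2 + 27*x - 27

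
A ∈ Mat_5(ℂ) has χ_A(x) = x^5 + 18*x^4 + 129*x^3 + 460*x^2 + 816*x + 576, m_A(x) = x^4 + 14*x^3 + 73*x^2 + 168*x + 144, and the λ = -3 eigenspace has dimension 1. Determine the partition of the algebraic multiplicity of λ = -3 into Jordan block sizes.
Block sizes for λ = -3: [2]

Step 1 — from the characteristic polynomial, algebraic multiplicity of λ = -3 is 2. From dim ker(A − (-3)·I) = 1, there are exactly 1 Jordan blocks for λ = -3.
Step 2 — from the minimal polynomial, the factor (x + 3)^2 tells us the largest block for λ = -3 has size 2.
Step 3 — with total size 2, 1 blocks, and largest block 2, the block sizes (in nonincreasing order) are [2].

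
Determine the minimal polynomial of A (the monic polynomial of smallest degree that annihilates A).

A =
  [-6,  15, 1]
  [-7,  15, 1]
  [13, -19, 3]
x^3 - 12*x^2 + 48*x - 64

The characteristic polynomial is χ_A(x) = (x - 4)^3, so the eigenvalues are known. The minimal polynomial is
  m_A(x) = Π_λ (x − λ)^{k_λ}
where k_λ is the size of the *largest* Jordan block for λ (equivalently, the smallest k with (A − λI)^k v = 0 for every generalised eigenvector v of λ).

  λ = 4: largest Jordan block has size 3, contributing (x − 4)^3

So m_A(x) = (x - 4)^3 = x^3 - 12*x^2 + 48*x - 64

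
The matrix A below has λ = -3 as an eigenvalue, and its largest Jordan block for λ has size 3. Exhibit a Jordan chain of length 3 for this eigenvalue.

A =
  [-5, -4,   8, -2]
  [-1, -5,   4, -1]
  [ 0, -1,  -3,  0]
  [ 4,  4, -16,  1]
A Jordan chain for λ = -3 of length 3:
v_1 = (0, 0, 1, 4)ᵀ
v_2 = (-2, -1, 0, 4)ᵀ
v_3 = (1, 0, 0, 0)ᵀ

Let N = A − (-3)·I. We want v_3 with N^3 v_3 = 0 but N^2 v_3 ≠ 0; then v_{j-1} := N · v_j for j = 3, …, 2.

Pick v_3 = (1, 0, 0, 0)ᵀ.
Then v_2 = N · v_3 = (-2, -1, 0, 4)ᵀ.
Then v_1 = N · v_2 = (0, 0, 1, 4)ᵀ.

Sanity check: (A − (-3)·I) v_1 = (0, 0, 0, 0)ᵀ = 0. ✓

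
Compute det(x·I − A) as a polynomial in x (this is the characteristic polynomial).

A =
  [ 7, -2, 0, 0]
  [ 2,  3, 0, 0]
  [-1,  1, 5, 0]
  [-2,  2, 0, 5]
x^4 - 20*x^3 + 150*x^2 - 500*x + 625

Expanding det(x·I − A) (e.g. by cofactor expansion or by noting that A is similar to its Jordan form J, which has the same characteristic polynomial as A) gives
  χ_A(x) = x^4 - 20*x^3 + 150*x^2 - 500*x + 625
which factors as (x - 5)^4. The eigenvalues (with algebraic multiplicities) are λ = 5 with multiplicity 4.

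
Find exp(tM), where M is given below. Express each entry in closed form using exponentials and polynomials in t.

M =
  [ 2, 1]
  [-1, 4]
e^{tM} =
  [-t*exp(3*t) + exp(3*t), t*exp(3*t)]
  [-t*exp(3*t), t*exp(3*t) + exp(3*t)]

Strategy: write M = P · J · P⁻¹ where J is a Jordan canonical form, so e^{tM} = P · e^{tJ} · P⁻¹, and e^{tJ} can be computed block-by-block.

M has Jordan form
J =
  [3, 1]
  [0, 3]
(up to reordering of blocks).

Per-block formulas:
  For a 2×2 Jordan block J_2(3): exp(t · J_2(3)) = e^(3t)·(I + t·N), where N is the 2×2 nilpotent shift.

After assembling e^{tJ} and conjugating by P, we get:

e^{tM} =
  [-t*exp(3*t) + exp(3*t), t*exp(3*t)]
  [-t*exp(3*t), t*exp(3*t) + exp(3*t)]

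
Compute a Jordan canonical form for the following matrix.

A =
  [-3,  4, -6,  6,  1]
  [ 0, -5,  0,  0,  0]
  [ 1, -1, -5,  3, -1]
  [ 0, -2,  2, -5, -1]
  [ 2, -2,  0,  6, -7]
J_2(-5) ⊕ J_2(-5) ⊕ J_1(-5)

The characteristic polynomial is
  det(x·I − A) = x^5 + 25*x^4 + 250*x^3 + 1250*x^2 + 3125*x + 3125 = (x + 5)^5

Eigenvalues and multiplicities (the geometric multiplicity of λ is n − rank(A − λI), which equals the number of Jordan blocks for λ):
  λ = -5: algebraic multiplicity = 5, geometric multiplicity = 3

Determining the block sizes for each eigenvalue:
  λ = -5: with am = 5 and gm = 3, the partition is not yet determined (e.g. several partitions of 5 into 3 parts exist). Let N = A − (-5)·I. Computing rank(N^1) = 2, rank(N^2) = 0; the number of blocks of size ≥ j is rank(N^{j−1}) − rank(N^j), giving [3, 2]. So we have 2 block(s) of size 2, 1 block(s) of size 1 → block sizes [2, 2, 1]

Assembling the blocks gives a Jordan form
J =
  [-5,  1,  0,  0,  0]
  [ 0, -5,  0,  0,  0]
  [ 0,  0, -5,  1,  0]
  [ 0,  0,  0, -5,  0]
  [ 0,  0,  0,  0, -5]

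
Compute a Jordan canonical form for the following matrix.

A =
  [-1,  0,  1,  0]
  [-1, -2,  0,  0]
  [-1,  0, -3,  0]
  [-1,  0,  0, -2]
J_3(-2) ⊕ J_1(-2)

The characteristic polynomial is
  det(x·I − A) = x^4 + 8*x^3 + 24*x^2 + 32*x + 16 = (x + 2)^4

Eigenvalues and multiplicities (the geometric multiplicity of λ is n − rank(A − λI), which equals the number of Jordan blocks for λ):
  λ = -2: algebraic multiplicity = 4, geometric multiplicity = 2

Determining the block sizes for each eigenvalue:
  λ = -2: with am = 4 and gm = 2, the partition is not yet determined (e.g. several partitions of 4 into 2 parts exist). Let N = A − (-2)·I. Computing rank(N^1) = 2, rank(N^2) = 1, rank(N^3) = 0; the number of blocks of size ≥ j is rank(N^{j−1}) − rank(N^j), giving [2, 1, 1]. So we have 1 block(s) of size 3, 1 block(s) of size 1 → block sizes [3, 1]

Assembling the blocks gives a Jordan form
J =
  [-2,  1,  0,  0]
  [ 0, -2,  1,  0]
  [ 0,  0, -2,  0]
  [ 0,  0,  0, -2]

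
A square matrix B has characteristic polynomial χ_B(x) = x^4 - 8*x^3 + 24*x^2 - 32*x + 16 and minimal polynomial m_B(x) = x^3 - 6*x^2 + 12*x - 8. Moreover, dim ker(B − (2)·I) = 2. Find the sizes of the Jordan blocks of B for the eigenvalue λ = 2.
Block sizes for λ = 2: [3, 1]

Step 1 — from the characteristic polynomial, algebraic multiplicity of λ = 2 is 4. From dim ker(B − (2)·I) = 2, there are exactly 2 Jordan blocks for λ = 2.
Step 2 — from the minimal polynomial, the factor (x − 2)^3 tells us the largest block for λ = 2 has size 3.
Step 3 — with total size 4, 2 blocks, and largest block 3, the block sizes (in nonincreasing order) are [3, 1].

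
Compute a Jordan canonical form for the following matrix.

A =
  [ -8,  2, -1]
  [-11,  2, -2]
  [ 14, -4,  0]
J_3(-2)

The characteristic polynomial is
  det(x·I − A) = x^3 + 6*x^2 + 12*x + 8 = (x + 2)^3

Eigenvalues and multiplicities (the geometric multiplicity of λ is n − rank(A − λI), which equals the number of Jordan blocks for λ):
  λ = -2: algebraic multiplicity = 3, geometric multiplicity = 1

Determining the block sizes for each eigenvalue:
  λ = -2: one block (gm = 1), so the single block has size am = 3 → block sizes [3]

Assembling the blocks gives a Jordan form
J =
  [-2,  1,  0]
  [ 0, -2,  1]
  [ 0,  0, -2]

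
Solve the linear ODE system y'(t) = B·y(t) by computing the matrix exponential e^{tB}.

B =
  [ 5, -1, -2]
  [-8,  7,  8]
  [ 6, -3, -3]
e^{tB} =
  [2*t*exp(3*t) + exp(3*t), -t*exp(3*t), -2*t*exp(3*t)]
  [-8*t*exp(3*t), 4*t*exp(3*t) + exp(3*t), 8*t*exp(3*t)]
  [6*t*exp(3*t), -3*t*exp(3*t), -6*t*exp(3*t) + exp(3*t)]

Strategy: write B = P · J · P⁻¹ where J is a Jordan canonical form, so e^{tB} = P · e^{tJ} · P⁻¹, and e^{tJ} can be computed block-by-block.

B has Jordan form
J =
  [3, 1, 0]
  [0, 3, 0]
  [0, 0, 3]
(up to reordering of blocks).

Per-block formulas:
  For a 2×2 Jordan block J_2(3): exp(t · J_2(3)) = e^(3t)·(I + t·N), where N is the 2×2 nilpotent shift.
  For a 1×1 block at λ = 3: exp(t · [3]) = [e^(3t)].

After assembling e^{tJ} and conjugating by P, we get:

e^{tB} =
  [2*t*exp(3*t) + exp(3*t), -t*exp(3*t), -2*t*exp(3*t)]
  [-8*t*exp(3*t), 4*t*exp(3*t) + exp(3*t), 8*t*exp(3*t)]
  [6*t*exp(3*t), -3*t*exp(3*t), -6*t*exp(3*t) + exp(3*t)]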